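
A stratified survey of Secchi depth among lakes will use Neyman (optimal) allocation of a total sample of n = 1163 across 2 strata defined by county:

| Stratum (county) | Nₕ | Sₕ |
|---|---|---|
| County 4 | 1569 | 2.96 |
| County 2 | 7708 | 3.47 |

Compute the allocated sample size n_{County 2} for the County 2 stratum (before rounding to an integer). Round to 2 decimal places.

990.94

Neyman allocation: nₕ = n·NₕSₕ / Σⱼ NⱼSⱼ.
Σ NⱼSⱼ = 1569·2.96 + 7708·3.47 = 31391.
n_{County 2} = 1163·7708·3.47 / 31391 = 990.94.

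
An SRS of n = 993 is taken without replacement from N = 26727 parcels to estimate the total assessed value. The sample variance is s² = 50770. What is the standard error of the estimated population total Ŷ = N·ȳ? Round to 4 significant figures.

187500

Var(Ŷ) = N²·Var(ȳ) = N²·(1 − n/N)·s²/n.
f = 993/26727 = 0.03715344; Var(ȳ) = 0.96284656·50770/993 = 49.228318.
Var(Ŷ) = 26727² · 49.228318 = 3.5165389 × 10^10.
SE(Ŷ) = √(3.5165389 × 10^10) = 187500.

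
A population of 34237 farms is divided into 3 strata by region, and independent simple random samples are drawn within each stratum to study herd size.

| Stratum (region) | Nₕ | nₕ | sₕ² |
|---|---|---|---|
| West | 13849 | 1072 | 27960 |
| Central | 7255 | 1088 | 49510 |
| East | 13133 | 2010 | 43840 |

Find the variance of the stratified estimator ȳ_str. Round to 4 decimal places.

Var(ȳ_str) = Σₕ Wₕ²(1 − fₕ)sₕ²/nₕ with Wₕ = Nₕ/N, N = 34237.
West: Wₕ = 0.40450390; term = 0.40450390²·(1 − 0.07740631)·27960/1072 = 3.937298.
Central: Wₕ = 0.21190525; term = 0.21190525²·(1 − 0.14996554)·49510/1088 = 1.7369367.
East: Wₕ = 0.38359085; term = 0.38359085²·(1 − 0.15304957)·43840/2010 = 2.7181221.
Sum = 8.3923568.

8.3924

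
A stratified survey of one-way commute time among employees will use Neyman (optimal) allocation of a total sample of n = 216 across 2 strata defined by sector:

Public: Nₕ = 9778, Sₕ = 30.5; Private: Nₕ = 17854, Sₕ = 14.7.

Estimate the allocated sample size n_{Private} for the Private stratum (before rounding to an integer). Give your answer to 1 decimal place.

Neyman allocation: nₕ = n·NₕSₕ / Σⱼ NⱼSⱼ.
Σ NⱼSⱼ = 9778·30.5 + 17854·14.7 = 560682.8.
n_{Private} = 216·17854·14.7 / 560682.8 = 101.1.

101.1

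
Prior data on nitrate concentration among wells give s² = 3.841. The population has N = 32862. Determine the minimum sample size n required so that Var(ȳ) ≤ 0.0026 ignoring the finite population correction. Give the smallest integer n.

1478

Without fpc, n₀ = s²/D = 3.841/0.0026 = 1477.3077.
Rounding up, n = 1478.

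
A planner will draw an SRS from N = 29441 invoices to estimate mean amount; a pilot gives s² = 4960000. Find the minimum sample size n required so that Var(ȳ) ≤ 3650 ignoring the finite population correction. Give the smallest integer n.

Without fpc, n₀ = s²/D = 4960000/3650 = 1358.9041.
Rounding up, n = 1359.

1359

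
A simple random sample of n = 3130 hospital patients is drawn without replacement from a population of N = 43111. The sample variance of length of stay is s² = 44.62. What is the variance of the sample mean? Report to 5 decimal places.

0.01322

Under SRS without replacement, Var(ȳ) = (1 − f)·s²/n with f = n/N = 3130/43111 = 0.07260328.
Var(ȳ) = (1 − 0.07260328)·44.62/3130 = 0.92739672·0.014255591 = 0.013220588.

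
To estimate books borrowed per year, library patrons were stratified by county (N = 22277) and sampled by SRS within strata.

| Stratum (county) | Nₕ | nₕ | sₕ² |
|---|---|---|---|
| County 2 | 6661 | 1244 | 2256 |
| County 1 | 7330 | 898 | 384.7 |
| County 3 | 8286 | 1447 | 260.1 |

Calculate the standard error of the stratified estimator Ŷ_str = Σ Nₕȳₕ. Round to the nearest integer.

9789

Var(Ŷ_str) = Σₕ Nₕ²(1 − fₕ)sₕ²/nₕ.
County 2: 6661²·(1 − 1244/6661)·2256/1244 = 6.5436036 × 10^7.
County 1: 7330²·(1 − 898/7330)·384.7/898 = 2.0197418 × 10^7.
County 3: 8286²·(1 − 1447/8286)·260.1/1447 = 1.0186133 × 10^7.
Sum = 9.5819587 × 10^7.
SE = √(9.5819587 × 10^7) = 9789.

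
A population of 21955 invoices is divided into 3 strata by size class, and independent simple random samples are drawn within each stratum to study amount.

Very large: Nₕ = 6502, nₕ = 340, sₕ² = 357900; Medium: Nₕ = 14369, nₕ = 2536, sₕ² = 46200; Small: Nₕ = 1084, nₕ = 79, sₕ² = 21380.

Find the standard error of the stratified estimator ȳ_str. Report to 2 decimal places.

9.72

Var(ȳ_str) = Σₕ Wₕ²(1 − fₕ)sₕ²/nₕ with Wₕ = Nₕ/N, N = 21955.
Very large: Wₕ = 0.29615122; term = 0.29615122²·(1 − 0.05229160)·357900/340 = 87.495266.
Medium: Wₕ = 0.65447506; term = 0.65447506²·(1 − 0.17649106)·46200/2536 = 6.4260966.
Small: Wₕ = 0.04937372; term = 0.04937372²·(1 − 0.07287823)·21380/79 = 0.61165858.
Sum = 94.533021.
SE = √(94.533021) = 9.72.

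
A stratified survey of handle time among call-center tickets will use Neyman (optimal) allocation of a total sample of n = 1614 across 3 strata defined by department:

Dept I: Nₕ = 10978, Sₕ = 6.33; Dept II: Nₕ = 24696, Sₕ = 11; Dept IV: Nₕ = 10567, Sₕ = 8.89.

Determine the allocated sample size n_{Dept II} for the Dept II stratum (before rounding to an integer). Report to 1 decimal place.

1007.7

Neyman allocation: nₕ = n·NₕSₕ / Σⱼ NⱼSⱼ.
Σ NⱼSⱼ = 10978·6.33 + 24696·11 + 10567·8.89 = 435087.37.
n_{Dept II} = 1614·24696·11 / 435087.37 = 1007.7.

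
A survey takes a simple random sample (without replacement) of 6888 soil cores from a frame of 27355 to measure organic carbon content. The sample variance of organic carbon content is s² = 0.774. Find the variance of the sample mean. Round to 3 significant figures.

8.41 × 10^-5

Under SRS without replacement, Var(ȳ) = (1 − f)·s²/n with f = n/N = 6888/27355 = 0.25180040.
Var(ȳ) = (1 − 0.25180040)·0.774/6888 = 0.74819960·1.1236934 × 10^-4 = 8.4074693 × 10^-5.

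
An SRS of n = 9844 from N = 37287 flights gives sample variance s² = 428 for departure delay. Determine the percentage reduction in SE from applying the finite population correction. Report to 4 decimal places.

f = n/N = 9844/37287 = 0.26400622.
SE_no-fpc = √(s²/n) = 0.20851441; SE_fpc = √((1−f)s²/n) = 0.17888468.
Ratio = √(1−f) = 0.85790080. Reduction = 100·(1 − 0.85790080) = 14.2099%.

14.2099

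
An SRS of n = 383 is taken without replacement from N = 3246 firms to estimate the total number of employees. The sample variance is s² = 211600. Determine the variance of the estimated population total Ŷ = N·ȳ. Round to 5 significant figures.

Var(Ŷ) = N²·Var(ȳ) = N²·(1 − n/N)·s²/n.
f = 383/3246 = 0.11799137; Var(ȳ) = 0.88200863·211600/383 = 487.29249.
Var(Ŷ) = 3246² · 487.29249 = 5.1343651 × 10^9.

5.1344 × 10^9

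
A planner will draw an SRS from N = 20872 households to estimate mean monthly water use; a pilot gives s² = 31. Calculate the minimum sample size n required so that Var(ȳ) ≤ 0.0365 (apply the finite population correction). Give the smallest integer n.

817

Without fpc, n₀ = s²/D = 31/0.0365 = 849.3151.
With fpc, (1 − n/N)·s²/n ≤ D requires n ≥ n₀/(1 + n₀/N) = 849.3151/(1 + 849.3151/20872) = 816.1064.
Rounding up, n = 817.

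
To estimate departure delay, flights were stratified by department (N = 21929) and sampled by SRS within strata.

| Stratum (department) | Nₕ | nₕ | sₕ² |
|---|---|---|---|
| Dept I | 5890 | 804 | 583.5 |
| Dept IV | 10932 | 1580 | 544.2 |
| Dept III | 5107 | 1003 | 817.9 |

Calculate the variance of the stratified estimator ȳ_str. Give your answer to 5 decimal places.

0.15398

Var(ȳ_str) = Σₕ Wₕ²(1 − fₕ)sₕ²/nₕ with Wₕ = Nₕ/N, N = 21929.
Dept I: Wₕ = 0.26859410; term = 0.26859410²·(1 − 0.13650255)·583.5/804 = 0.045210448.
Dept IV: Wₕ = 0.49851794; term = 0.49851794²·(1 − 0.14452982)·544.2/1580 = 0.073226439.
Dept III: Wₕ = 0.23288796; term = 0.23288796²·(1 − 0.19639710)·817.9/1003 = 0.035541424.
Sum = 0.15397831.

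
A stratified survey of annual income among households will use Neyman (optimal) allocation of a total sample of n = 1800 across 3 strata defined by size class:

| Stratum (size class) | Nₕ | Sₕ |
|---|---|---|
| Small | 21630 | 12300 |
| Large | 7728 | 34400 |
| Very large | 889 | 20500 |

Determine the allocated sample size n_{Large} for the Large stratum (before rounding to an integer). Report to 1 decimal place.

Neyman allocation: nₕ = n·NₕSₕ / Σⱼ NⱼSⱼ.
Σ NⱼSⱼ = 21630·12300 + 7728·34400 + 889·20500 = 5.501167 × 10^8.
n_{Large} = 1800·7728·34400 / (5.501167 × 10^8) = 869.8.

869.8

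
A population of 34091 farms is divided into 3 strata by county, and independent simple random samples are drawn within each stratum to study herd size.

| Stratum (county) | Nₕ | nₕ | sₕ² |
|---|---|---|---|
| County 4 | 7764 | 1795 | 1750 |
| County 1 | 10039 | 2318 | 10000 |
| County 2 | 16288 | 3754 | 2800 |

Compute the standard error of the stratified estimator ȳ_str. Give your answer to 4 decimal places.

Var(ȳ_str) = Σₕ Wₕ²(1 − fₕ)sₕ²/nₕ with Wₕ = Nₕ/N, N = 34091.
County 4: Wₕ = 0.22774339; term = 0.22774339²·(1 − 0.23119526)·1750/1795 = 0.038875968.
County 1: Wₕ = 0.29447655; term = 0.29447655²·(1 − 0.23089949)·10000/2318 = 0.28772069.
County 2: Wₕ = 0.47778006; term = 0.47778006²·(1 − 0.23047642)·2800/3754 = 0.13102125.
Sum = 0.45761791.
SE = √(0.45761791) = 0.6765.

0.6765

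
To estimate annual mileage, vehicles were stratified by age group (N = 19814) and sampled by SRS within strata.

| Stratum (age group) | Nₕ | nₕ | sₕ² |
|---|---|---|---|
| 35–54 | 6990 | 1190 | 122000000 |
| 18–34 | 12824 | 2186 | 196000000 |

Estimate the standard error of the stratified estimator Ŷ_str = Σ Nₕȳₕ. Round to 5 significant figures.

4.0482 × 10^6

Var(Ŷ_str) = Σₕ Nₕ²(1 − fₕ)sₕ²/nₕ.
35–54: 6990²·(1 − 1190/6990)·122000000/1190 = 4.1564067 × 10^12.
18–34: 12824²·(1 − 2186/12824)·196000000/2186 = 1.2231773 × 10^13.
Sum = 1.638818 × 10^13.
SE = √(1.638818 × 10^13) = 4.0482 × 10^6.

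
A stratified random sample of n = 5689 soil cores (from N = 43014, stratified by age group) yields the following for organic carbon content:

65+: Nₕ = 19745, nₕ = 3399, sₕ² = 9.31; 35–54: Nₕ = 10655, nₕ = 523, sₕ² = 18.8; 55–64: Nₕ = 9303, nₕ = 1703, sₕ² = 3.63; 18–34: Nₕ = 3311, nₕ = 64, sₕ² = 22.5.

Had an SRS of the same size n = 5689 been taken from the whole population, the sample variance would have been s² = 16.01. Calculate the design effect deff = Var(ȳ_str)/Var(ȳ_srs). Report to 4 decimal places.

Var(ȳ_str) = Σ Wₕ²(1−fₕ)sₕ²/nₕ with Wₕ = Nₕ/43014:
  65+: (19745/43014)²·(1−3399/19745)·9.31/3399 = 4.7780148 × 10^-4
  35–54: (10655/43014)²·(1−523/10655)·18.8/523 = 0.0020974187
  55–64: (9303/43014)²·(1−1703/9303)·3.63/1703 = 8.1453346 × 10^-5
  18–34: (3311/43014)²·(1−64/3311)·22.5/64 = 0.002042793
  → Var(ȳ_str) = 0.0046994665.
Var(ȳ_srs) = (1 − 5689/43014)·16.01/5689 = 0.0024419984.
deff = 0.0046994665 / 0.0024419984 = 1.9244.

1.9244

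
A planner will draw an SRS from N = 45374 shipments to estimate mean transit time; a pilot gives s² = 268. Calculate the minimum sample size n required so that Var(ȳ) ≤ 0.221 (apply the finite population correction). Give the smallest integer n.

Without fpc, n₀ = s²/D = 268/0.221 = 1212.6697.
With fpc, (1 − n/N)·s²/n ≤ D requires n ≥ n₀/(1 + n₀/N) = 1212.6697/(1 + 1212.6697/45374) = 1181.1034.
Rounding up, n = 1182.

1182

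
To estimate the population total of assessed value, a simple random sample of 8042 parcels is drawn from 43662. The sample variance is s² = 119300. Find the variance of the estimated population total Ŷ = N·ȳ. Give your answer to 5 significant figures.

2.3071 × 10^10

Var(Ŷ) = N²·Var(ȳ) = N²·(1 − n/N)·s²/n.
f = 8042/43662 = 0.18418762; Var(ȳ) = 0.81581238·119300/8042 = 12.102265.
Var(Ŷ) = 43662² · 12.102265 = 2.3071398 × 10^10.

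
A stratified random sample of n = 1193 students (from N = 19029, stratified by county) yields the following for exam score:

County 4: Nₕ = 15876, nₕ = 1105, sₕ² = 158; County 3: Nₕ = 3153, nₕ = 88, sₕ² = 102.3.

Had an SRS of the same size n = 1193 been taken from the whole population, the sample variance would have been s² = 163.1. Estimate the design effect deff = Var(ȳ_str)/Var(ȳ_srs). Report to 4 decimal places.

Var(ȳ_str) = Σ Wₕ²(1−fₕ)sₕ²/nₕ with Wₕ = Nₕ/19029:
  County 4: (15876/19029)²·(1−1105/15876)·158/1105 = 0.092600614
  County 3: (3153/19029)²·(1−88/3153)·102.3/88 = 0.031025264
  → Var(ȳ_str) = 0.12362588.
Var(ȳ_srs) = (1 − 1193/19029)·163.1/1193 = 0.12814304.
deff = 0.12362588 / 0.12814304 = 0.9647.

0.9647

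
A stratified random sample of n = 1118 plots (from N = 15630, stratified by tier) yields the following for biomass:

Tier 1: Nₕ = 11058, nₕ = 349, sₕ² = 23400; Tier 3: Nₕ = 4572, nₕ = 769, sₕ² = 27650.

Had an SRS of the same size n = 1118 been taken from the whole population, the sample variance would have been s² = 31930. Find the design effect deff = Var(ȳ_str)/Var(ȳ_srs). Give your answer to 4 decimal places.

1.3222

Var(ȳ_str) = Σ Wₕ²(1−fₕ)sₕ²/nₕ with Wₕ = Nₕ/15630:
  Tier 1: (11058/15630)²·(1−349/11058)·23400/349 = 32.501094
  Tier 3: (4572/15630)²·(1−769/4572)·27650/769 = 2.5590772
  → Var(ȳ_str) = 35.060171.
Var(ȳ_srs) = (1 − 1118/15630)·31930/1118 = 26.517062.
deff = 35.060171 / 26.517062 = 1.3222.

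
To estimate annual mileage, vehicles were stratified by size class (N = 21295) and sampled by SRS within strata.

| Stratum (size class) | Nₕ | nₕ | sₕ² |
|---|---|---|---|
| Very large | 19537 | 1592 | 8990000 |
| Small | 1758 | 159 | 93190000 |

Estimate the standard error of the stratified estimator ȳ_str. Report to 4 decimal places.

89.4368

Var(ȳ_str) = Σₕ Wₕ²(1 − fₕ)sₕ²/nₕ with Wₕ = Nₕ/N, N = 21295.
Very large: Wₕ = 0.91744541; term = 0.91744541²·(1 − 0.08148641)·8990000/1592 = 4365.7884.
Small: Wₕ = 0.08255459; term = 0.08255459²·(1 − 0.09044369)·93190000/159 = 3633.1576.
Sum = 7998.946.
SE = √(7998.946) = 89.4368.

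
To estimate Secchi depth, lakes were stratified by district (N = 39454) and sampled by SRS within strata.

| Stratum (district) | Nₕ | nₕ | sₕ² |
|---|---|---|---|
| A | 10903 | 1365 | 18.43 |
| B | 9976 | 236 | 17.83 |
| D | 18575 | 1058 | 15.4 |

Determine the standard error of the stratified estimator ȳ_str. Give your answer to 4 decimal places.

0.0931

Var(ȳ_str) = Σₕ Wₕ²(1 − fₕ)sₕ²/nₕ with Wₕ = Nₕ/N, N = 39454.
A: Wₕ = 0.27634714; term = 0.27634714²·(1 − 0.12519490)·18.43/1365 = 9.0201536 × 10^-4.
B: Wₕ = 0.25285142; term = 0.25285142²·(1 − 0.02365678)·17.83/236 = 0.0047159876.
D: Wₕ = 0.47080144; term = 0.47080144²·(1 − 0.05695828)·15.4/1058 = 0.0030425766.
Sum = 0.0086605796.
SE = √(0.0086605796) = 0.0931.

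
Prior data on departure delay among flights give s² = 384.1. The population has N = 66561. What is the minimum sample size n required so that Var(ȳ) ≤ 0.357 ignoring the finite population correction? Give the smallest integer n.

1076

Without fpc, n₀ = s²/D = 384.1/0.357 = 1075.9104.
Rounding up, n = 1076.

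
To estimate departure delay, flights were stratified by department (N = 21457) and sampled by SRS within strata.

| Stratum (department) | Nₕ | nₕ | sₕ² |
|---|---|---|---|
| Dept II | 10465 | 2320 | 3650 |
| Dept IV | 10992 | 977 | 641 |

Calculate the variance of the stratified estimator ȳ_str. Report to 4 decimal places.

0.4481

Var(ȳ_str) = Σₕ Wₕ²(1 − fₕ)sₕ²/nₕ with Wₕ = Nₕ/N, N = 21457.
Dept II: Wₕ = 0.48771963; term = 0.48771963²·(1 − 0.22169135)·3650/2320 = 0.29127097.
Dept IV: Wₕ = 0.51228037; term = 0.51228037²·(1 − 0.08888282)·641/977 = 0.15687478.
Sum = 0.44814575.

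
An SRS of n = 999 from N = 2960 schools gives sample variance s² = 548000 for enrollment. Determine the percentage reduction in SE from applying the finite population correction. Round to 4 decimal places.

f = n/N = 999/2960 = 0.33750000.
SE_no-fpc = √(s²/n) = 23.421113; SE_fpc = √((1−f)s²/n) = 19.063405.
Ratio = √(1−f) = 0.81394103. Reduction = 100·(1 − 0.81394103) = 18.6059%.

18.6059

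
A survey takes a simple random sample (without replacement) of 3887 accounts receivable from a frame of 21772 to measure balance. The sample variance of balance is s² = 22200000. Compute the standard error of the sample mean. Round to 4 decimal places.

68.4959

Under SRS without replacement, Var(ȳ) = (1 − f)·s²/n with f = n/N = 3887/21772 = 0.17853206.
Var(ȳ) = (1 − 0.17853206)·22200000/3887 = 0.82146794·5711.3455 = 4691.6872.
SE(ȳ) = √(4691.6872) = 68.4959.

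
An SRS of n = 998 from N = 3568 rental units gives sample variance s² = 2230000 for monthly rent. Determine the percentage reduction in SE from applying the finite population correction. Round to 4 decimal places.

f = n/N = 998/3568 = 0.27970852.
SE_no-fpc = √(s²/n) = 47.27017; SE_fpc = √((1−f)s²/n) = 40.118187.
Ratio = √(1−f) = 0.84869988. Reduction = 100·(1 − 0.84869988) = 15.1300%.

15.1300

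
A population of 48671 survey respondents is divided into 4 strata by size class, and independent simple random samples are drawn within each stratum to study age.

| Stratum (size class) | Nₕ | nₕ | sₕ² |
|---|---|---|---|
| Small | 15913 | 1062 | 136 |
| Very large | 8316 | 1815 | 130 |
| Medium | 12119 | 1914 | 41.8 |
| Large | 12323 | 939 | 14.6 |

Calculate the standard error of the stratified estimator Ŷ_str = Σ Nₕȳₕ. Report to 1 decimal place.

Var(Ŷ_str) = Σₕ Nₕ²(1 − fₕ)sₕ²/nₕ.
Small: 15913²·(1 − 1062/15913)·136/1062 = 3.0263709 × 10^7.
Very large: 8316²·(1 − 1815/8316)·130/1815 = 3.872232 × 10^6.
Medium: 12119²·(1 − 1914/12119)·41.8/1914 = 2.7009351 × 10^6.
Large: 12323²·(1 − 939/12323)·14.6/939 = 2.1812156 × 10^6.
Sum = 3.9018092 × 10^7.
SE = √(3.9018092 × 10^7) = 6246.4.

6246.4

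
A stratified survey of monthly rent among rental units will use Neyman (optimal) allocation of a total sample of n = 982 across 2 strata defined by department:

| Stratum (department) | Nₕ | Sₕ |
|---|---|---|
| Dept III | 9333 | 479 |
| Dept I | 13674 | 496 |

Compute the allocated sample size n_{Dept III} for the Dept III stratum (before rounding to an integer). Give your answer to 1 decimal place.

Neyman allocation: nₕ = n·NₕSₕ / Σⱼ NⱼSⱼ.
Σ NⱼSⱼ = 9333·479 + 13674·496 = 1.1252811 × 10^7.
n_{Dept III} = 982·9333·479 / (1.1252811 × 10^7) = 390.1.

390.1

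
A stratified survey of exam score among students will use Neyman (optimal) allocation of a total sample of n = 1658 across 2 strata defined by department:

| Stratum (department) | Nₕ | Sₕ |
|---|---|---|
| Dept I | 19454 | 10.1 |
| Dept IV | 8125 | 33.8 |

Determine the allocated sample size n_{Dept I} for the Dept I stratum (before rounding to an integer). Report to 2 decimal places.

691.50

Neyman allocation: nₕ = n·NₕSₕ / Σⱼ NⱼSⱼ.
Σ NⱼSⱼ = 19454·10.1 + 8125·33.8 = 471110.4.
n_{Dept I} = 1658·19454·10.1 / 471110.4 = 691.50.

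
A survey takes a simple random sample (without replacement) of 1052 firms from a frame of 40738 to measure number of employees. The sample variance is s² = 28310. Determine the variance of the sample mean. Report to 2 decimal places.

Under SRS without replacement, Var(ȳ) = (1 − f)·s²/n with f = n/N = 1052/40738 = 0.02582356.
Var(ȳ) = (1 − 0.02582356)·28310/1052 = 0.97417644·26.910646 = 26.215718.

26.22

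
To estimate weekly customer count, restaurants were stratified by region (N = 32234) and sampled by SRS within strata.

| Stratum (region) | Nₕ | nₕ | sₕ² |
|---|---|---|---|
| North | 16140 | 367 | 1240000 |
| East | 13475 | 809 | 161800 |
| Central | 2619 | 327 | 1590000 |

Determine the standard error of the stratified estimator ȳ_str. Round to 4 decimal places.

29.8124

Var(ȳ_str) = Σₕ Wₕ²(1 − fₕ)sₕ²/nₕ with Wₕ = Nₕ/N, N = 32234.
North: Wₕ = 0.50071353; term = 0.50071353²·(1 − 0.02273854)·1240000/367 = 827.83742.
East: Wₕ = 0.41803686; term = 0.41803686²·(1 − 0.06003711)·161800/809 = 32.852608.
Central: Wₕ = 0.08124961; term = 0.08124961²·(1 − 0.12485682)·1590000/327 = 28.091251.
Sum = 888.78128.
SE = √(888.78128) = 29.8124.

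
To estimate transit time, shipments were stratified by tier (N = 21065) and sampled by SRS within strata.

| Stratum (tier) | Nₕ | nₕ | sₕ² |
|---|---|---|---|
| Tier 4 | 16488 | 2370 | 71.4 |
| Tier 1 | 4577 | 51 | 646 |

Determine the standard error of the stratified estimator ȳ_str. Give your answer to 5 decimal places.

Var(ȳ_str) = Σₕ Wₕ²(1 − fₕ)sₕ²/nₕ with Wₕ = Nₕ/N, N = 21065.
Tier 4: Wₕ = 0.78272015; term = 0.78272015²·(1 − 0.14374090)·71.4/2370 = 0.015804039.
Tier 1: Wₕ = 0.21727985; term = 0.21727985²·(1 − 0.01114267)·646/51 = 0.59133676.
Sum = 0.6071408.
SE = √(0.6071408) = 0.77919.

0.77919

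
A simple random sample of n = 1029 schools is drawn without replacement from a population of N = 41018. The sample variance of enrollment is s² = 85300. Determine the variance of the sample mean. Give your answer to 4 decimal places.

80.8164

Under SRS without replacement, Var(ȳ) = (1 − f)·s²/n with f = n/N = 1029/41018 = 0.02508655.
Var(ȳ) = (1 − 0.02508655)·85300/1029 = 0.97491345·82.896016 = 80.816441.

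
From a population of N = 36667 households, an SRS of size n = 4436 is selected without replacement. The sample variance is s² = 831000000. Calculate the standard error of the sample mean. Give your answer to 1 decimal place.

Under SRS without replacement, Var(ȳ) = (1 − f)·s²/n with f = n/N = 4436/36667 = 0.12098072.
Var(ȳ) = (1 − 0.12098072)·831000000/4436 = 0.87901928·187330.93 = 164667.5.
SE(ȳ) = √(164667.5) = 405.8.

405.8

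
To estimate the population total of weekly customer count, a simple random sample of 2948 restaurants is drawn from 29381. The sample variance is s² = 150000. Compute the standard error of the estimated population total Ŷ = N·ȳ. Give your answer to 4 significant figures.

Var(Ŷ) = N²·Var(ȳ) = N²·(1 − n/N)·s²/n.
f = 2948/29381 = 0.10033695; Var(ȳ) = 0.89966305·150000/2948 = 45.776614.
Var(Ŷ) = 29381² · 45.776614 = 3.9516349 × 10^10.
SE(Ŷ) = √(3.9516349 × 10^10) = 198800.

198800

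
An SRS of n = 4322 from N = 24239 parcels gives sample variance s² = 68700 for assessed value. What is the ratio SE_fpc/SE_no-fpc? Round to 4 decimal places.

f = n/N = 4322/24239 = 0.17830769.
SE_no-fpc = √(s²/n) = 3.9869059; SE_fpc = √((1−f)s²/n) = 3.6140204.
Ratio = √(1−f) = 0.90647246.

0.9065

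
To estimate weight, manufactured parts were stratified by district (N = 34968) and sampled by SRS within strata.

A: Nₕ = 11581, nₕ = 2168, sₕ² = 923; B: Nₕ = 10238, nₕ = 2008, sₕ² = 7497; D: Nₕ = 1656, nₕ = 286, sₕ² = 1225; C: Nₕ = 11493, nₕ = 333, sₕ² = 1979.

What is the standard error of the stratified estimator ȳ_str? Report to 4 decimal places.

Var(ȳ_str) = Σₕ Wₕ²(1 − fₕ)sₕ²/nₕ with Wₕ = Nₕ/N, N = 34968.
A: Wₕ = 0.33118852; term = 0.33118852²·(1 − 0.18720318)·923/2168 = 0.037955521.
B: Wₕ = 0.29278197; term = 0.29278197²·(1 − 0.19613206)·7497/2008 = 0.25727476.
D: Wₕ = 0.04735758; term = 0.04735758²·(1 − 0.17270531)·1225/286 = 0.0079471126.
C: Wₕ = 0.32867193; term = 0.32867193²·(1 − 0.02897416)·1979/333 = 0.62338676.
Sum = 0.92656415.
SE = √(0.92656415) = 0.9626.

0.9626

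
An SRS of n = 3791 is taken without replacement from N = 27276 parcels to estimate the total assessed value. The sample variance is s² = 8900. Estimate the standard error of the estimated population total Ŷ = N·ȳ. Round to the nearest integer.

38780

Var(Ŷ) = N²·Var(ȳ) = N²·(1 − n/N)·s²/n.
f = 3791/27276 = 0.13898665; Var(ȳ) = 0.86101335·8900/3791 = 2.0213713.
Var(Ŷ) = 27276² · 2.0213713 = 1.5038602 × 10^9.
SE(Ŷ) = √(1.5038602 × 10^9) = 38780.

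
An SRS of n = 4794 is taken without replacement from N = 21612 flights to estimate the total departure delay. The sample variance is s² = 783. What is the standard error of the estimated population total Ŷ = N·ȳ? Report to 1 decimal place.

Var(Ŷ) = N²·Var(ȳ) = N²·(1 − n/N)·s²/n.
f = 4794/21612 = 0.22182121; Var(ȳ) = 0.77817879·783/4794 = 0.12709929.
Var(Ŷ) = 21612² · 0.12709929 = 5.9365351 × 10^7.
SE(Ŷ) = √(5.9365351 × 10^7) = 7704.9.

7704.9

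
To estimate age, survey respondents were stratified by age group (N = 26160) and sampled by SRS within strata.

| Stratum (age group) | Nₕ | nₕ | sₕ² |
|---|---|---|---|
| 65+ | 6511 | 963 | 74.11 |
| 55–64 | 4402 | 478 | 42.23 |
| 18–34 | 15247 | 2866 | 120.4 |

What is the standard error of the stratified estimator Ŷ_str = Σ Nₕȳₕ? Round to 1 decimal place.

Var(Ŷ_str) = Σₕ Nₕ²(1 − fₕ)sₕ²/nₕ.
65+: 6511²·(1 − 963/6511)·74.11/963 = 2.7799352 × 10^6.
55–64: 4402²·(1 − 478/4402)·42.23/478 = 1.5260622 × 10^6.
18–34: 15247²·(1 − 2866/15247)·120.4/2866 = 7.9303148 × 10^6.
Sum = 1.2236312 × 10^7.
SE = √(1.2236312 × 10^7) = 3498.0.

3498.0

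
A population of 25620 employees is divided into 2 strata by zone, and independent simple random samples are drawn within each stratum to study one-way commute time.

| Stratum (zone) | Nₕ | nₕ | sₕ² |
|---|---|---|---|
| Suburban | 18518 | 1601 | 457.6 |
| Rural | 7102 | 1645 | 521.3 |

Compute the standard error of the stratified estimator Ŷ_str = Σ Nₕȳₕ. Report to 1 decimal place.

Var(Ŷ_str) = Σₕ Nₕ²(1 − fₕ)sₕ²/nₕ.
Suburban: 18518²·(1 − 1601/18518)·457.6/1601 = 8.9538974 × 10^7.
Rural: 7102²·(1 − 1645/7102)·521.3/1645 = 1.2281642 × 10^7.
Sum = 1.0182062 × 10^8.
SE = √(1.0182062 × 10^8) = 10090.6.

10090.6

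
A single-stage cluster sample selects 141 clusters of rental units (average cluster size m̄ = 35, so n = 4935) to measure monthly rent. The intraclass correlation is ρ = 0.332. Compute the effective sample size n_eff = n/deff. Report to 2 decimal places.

deff = 1 + (35 − 1)·0.332 = 1 + 11.288 = 12.288.
n_eff = 4935 / 12.288 = 401.61.

401.61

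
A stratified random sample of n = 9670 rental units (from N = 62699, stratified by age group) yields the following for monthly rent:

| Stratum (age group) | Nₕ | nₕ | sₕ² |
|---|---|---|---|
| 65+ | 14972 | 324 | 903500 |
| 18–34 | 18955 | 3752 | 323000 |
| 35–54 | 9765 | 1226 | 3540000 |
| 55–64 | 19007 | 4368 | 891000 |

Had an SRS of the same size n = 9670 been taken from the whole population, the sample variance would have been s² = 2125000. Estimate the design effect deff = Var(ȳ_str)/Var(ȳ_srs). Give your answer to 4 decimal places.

1.2782

Var(ȳ_str) = Σ Wₕ²(1−fₕ)sₕ²/nₕ with Wₕ = Nₕ/62699:
  65+: (14972/62699)²·(1−324/14972)·903500/324 = 155.56793
  18–34: (18955/62699)²·(1−3752/18955)·323000/3752 = 6.310613
  35–54: (9765/62699)²·(1−1226/9765)·3540000/1226 = 61.245026
  55–64: (19007/62699)²·(1−4368/19007)·891000/4368 = 14.437727
  → Var(ȳ_str) = 237.5613.
Var(ȳ_srs) = (1 − 9670/62699)·2125000/9670 = 185.85972.
deff = 237.5613 / 185.85972 = 1.2782.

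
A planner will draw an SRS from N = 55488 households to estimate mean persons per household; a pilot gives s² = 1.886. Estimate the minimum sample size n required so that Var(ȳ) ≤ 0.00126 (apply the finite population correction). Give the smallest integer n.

1458

Without fpc, n₀ = s²/D = 1.886/0.00126 = 1496.8254.
With fpc, (1 − n/N)·s²/n ≤ D requires n ≥ n₀/(1 + n₀/N) = 1496.8254/(1 + 1496.8254/55488) = 1457.5082.
Rounding up, n = 1458.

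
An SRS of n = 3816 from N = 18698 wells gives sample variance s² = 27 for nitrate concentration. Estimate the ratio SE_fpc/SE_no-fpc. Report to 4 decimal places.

f = n/N = 3816/18698 = 0.20408600.
SE_no-fpc = √(s²/n) = 0.084115823; SE_fpc = √((1−f)s²/n) = 0.075043101.
Ratio = √(1−f) = 0.89214012.

0.8921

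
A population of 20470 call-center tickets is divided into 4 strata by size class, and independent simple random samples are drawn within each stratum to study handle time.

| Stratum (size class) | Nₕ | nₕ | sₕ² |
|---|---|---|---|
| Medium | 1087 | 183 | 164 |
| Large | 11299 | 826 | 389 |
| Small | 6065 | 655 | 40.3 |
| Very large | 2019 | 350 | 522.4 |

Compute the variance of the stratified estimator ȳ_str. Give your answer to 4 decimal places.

Var(ȳ_str) = Σₕ Wₕ²(1 − fₕ)sₕ²/nₕ with Wₕ = Nₕ/N, N = 20470.
Medium: Wₕ = 0.05310210; term = 0.05310210²·(1 − 0.16835327)·164/183 = 0.0021016241.
Large: Wₕ = 0.55197851; term = 0.55197851²·(1 − 0.07310381)·389/826 = 0.13299796.
Small: Wₕ = 0.29628725; term = 0.29628725²·(1 − 0.10799670)·40.3/655 = 0.0048178817.
Very large: Wₕ = 0.09863214; term = 0.09863214²·(1 − 0.17335315)·522.4/350 = 0.012003063.
Sum = 0.15192053.

0.1519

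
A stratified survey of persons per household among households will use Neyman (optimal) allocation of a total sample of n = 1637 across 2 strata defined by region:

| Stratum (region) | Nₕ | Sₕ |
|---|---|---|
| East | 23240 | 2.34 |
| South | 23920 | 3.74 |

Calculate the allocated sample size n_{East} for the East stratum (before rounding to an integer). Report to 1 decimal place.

Neyman allocation: nₕ = n·NₕSₕ / Σⱼ NⱼSⱼ.
Σ NⱼSⱼ = 23240·2.34 + 23920·3.74 = 143842.4.
n_{East} = 1637·23240·2.34 / 143842.4 = 618.9.

618.9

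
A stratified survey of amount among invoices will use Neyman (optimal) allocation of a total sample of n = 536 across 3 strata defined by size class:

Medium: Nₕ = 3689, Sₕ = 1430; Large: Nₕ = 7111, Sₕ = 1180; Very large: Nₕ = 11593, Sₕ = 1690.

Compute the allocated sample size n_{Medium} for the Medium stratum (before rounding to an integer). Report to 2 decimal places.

Neyman allocation: nₕ = n·NₕSₕ / Σⱼ NⱼSⱼ.
Σ NⱼSⱼ = 3689·1430 + 7111·1180 + 11593·1690 = 3.325842 × 10^7.
n_{Medium} = 536·3689·1430 / (3.325842 × 10^7) = 85.02.

85.02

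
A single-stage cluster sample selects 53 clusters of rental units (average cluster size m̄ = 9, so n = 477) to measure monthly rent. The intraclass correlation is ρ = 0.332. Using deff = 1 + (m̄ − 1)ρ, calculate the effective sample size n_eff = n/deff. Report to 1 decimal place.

deff = 1 + (9 − 1)·0.332 = 1 + 2.656 = 3.656.
n_eff = 477 / 3.656 = 130.5.

130.5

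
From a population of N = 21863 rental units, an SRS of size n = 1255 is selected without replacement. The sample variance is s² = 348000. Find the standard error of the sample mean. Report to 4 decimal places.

Under SRS without replacement, Var(ȳ) = (1 − f)·s²/n with f = n/N = 1255/21863 = 0.05740292.
Var(ȳ) = (1 − 0.05740292)·348000/1255 = 0.94259708·277.29084 = 261.37353.
SE(ȳ) = √(261.37353) = 16.1671.

16.1671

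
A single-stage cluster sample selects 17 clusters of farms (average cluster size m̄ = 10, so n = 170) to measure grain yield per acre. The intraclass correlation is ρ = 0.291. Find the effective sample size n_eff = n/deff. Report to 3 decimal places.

deff = 1 + (10 − 1)·0.291 = 1 + 2.619 = 3.619.
n_eff = 170 / 3.619 = 46.974.

46.974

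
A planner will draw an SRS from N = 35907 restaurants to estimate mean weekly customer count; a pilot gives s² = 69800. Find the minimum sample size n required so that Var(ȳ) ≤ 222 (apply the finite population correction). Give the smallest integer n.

Without fpc, n₀ = s²/D = 69800/222 = 314.4144.
With fpc, (1 − n/N)·s²/n ≤ D requires n ≥ n₀/(1 + n₀/N) = 314.4144/(1 + 314.4144/35907) = 311.6852.
Rounding up, n = 312.

312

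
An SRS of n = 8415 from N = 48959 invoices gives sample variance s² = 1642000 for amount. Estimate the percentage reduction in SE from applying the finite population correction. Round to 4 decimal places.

f = n/N = 8415/48959 = 0.17187851.
SE_no-fpc = √(s²/n) = 13.968813; SE_fpc = √((1−f)s²/n) = 12.711785.
Ratio = √(1−f) = 0.91001181. Reduction = 100·(1 − 0.91001181) = 8.9988%.

8.9988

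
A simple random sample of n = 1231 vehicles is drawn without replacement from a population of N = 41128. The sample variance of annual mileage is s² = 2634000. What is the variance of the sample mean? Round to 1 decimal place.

Under SRS without replacement, Var(ȳ) = (1 − f)·s²/n with f = n/N = 1231/41128 = 0.02993095.
Var(ȳ) = (1 − 0.02993095)·2634000/1231 = 0.97006905·2139.7238 = 2075.6798.

2075.7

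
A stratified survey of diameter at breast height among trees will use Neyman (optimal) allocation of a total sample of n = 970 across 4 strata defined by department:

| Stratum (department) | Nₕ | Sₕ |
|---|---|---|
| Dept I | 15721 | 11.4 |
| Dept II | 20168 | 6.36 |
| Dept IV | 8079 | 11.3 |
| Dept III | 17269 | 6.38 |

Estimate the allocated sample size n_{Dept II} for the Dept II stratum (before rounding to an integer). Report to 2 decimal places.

244.46

Neyman allocation: nₕ = n·NₕSₕ / Σⱼ NⱼSⱼ.
Σ NⱼSⱼ = 15721·11.4 + 20168·6.36 + 8079·11.3 + 17269·6.38 = 508956.8.
n_{Dept II} = 970·20168·6.36 / 508956.8 = 244.46.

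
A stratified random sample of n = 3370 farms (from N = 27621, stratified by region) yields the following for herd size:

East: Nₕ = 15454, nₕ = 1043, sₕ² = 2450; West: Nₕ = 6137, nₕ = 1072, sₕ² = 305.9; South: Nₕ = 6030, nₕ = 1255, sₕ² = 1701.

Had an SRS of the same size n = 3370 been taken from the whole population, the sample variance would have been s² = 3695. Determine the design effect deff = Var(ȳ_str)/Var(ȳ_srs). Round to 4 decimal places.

0.7775

Var(ȳ_str) = Σ Wₕ²(1−fₕ)sₕ²/nₕ with Wₕ = Nₕ/27621:
  East: (15454/27621)²·(1−1043/15454)·2450/1043 = 0.68570609
  West: (6137/27621)²·(1−1072/6137)·305.9/1072 = 0.011626298
  South: (6030/27621)²·(1−1255/6030)·1701/1255 = 0.051153161
  → Var(ȳ_str) = 0.74848555.
Var(ȳ_srs) = (1 − 3370/27621)·3695/3370 = 0.96266414.
deff = 0.74848555 / 0.96266414 = 0.7775.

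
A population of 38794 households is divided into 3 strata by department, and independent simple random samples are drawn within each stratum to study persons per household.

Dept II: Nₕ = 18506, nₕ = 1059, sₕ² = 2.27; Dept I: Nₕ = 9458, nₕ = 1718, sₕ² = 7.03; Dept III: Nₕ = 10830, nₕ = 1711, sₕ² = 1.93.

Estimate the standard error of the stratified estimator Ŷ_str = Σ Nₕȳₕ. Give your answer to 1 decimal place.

1050.3

Var(Ŷ_str) = Σₕ Nₕ²(1 − fₕ)sₕ²/nₕ.
Dept II: 18506²·(1 − 1059/18506)·2.27/1059 = 692091.02.
Dept I: 9458²·(1 − 1718/9458)·7.03/1718 = 299552.15.
Dept III: 10830²·(1 − 1711/10830)·1.93/1711 = 111399.43.
Sum = 1.1030426 × 10^6.
SE = √(1.1030426 × 10^6) = 1050.3.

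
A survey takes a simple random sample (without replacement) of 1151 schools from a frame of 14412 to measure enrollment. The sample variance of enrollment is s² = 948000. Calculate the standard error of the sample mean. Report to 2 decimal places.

Under SRS without replacement, Var(ȳ) = (1 − f)·s²/n with f = n/N = 1151/14412 = 0.07986400.
Var(ȳ) = (1 − 0.07986400)·948000/1151 = 0.92013600·823.63162 = 757.85311.
SE(ȳ) = √(757.85311) = 27.53.

27.53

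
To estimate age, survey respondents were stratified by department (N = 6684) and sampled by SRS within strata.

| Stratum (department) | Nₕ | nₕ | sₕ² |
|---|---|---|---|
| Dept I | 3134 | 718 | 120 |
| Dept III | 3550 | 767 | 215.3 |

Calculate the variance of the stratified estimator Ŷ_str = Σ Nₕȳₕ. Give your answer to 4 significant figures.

Var(Ŷ_str) = Σₕ Nₕ²(1 − fₕ)sₕ²/nₕ.
Dept I: 3134²·(1 − 718/3134)·120/718 = 1.2654725 × 10^6.
Dept III: 3550²·(1 − 767/3550)·215.3/767 = 2.7732577 × 10^6.
Sum = 4.0387302 × 10^6.

4.039 × 10^6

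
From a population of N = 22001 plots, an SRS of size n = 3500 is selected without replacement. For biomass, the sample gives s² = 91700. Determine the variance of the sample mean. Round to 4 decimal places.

Under SRS without replacement, Var(ȳ) = (1 − f)·s²/n with f = n/N = 3500/22001 = 0.15908368.
Var(ȳ) = (1 − 0.15908368)·91700/3500 = 0.84091632·26.2 = 22.032008.

22.0320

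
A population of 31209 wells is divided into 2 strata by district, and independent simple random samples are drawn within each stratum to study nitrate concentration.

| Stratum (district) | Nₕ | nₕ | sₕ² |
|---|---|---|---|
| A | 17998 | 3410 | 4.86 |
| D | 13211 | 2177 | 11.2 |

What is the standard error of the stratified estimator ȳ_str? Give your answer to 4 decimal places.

0.0340

Var(ȳ_str) = Σₕ Wₕ²(1 − fₕ)sₕ²/nₕ with Wₕ = Nₕ/N, N = 31209.
A: Wₕ = 0.57669262; term = 0.57669262²·(1 − 0.18946550)·4.86/3410 = 3.8418658 × 10^-4.
D: Wₕ = 0.42330738; term = 0.42330738²·(1 − 0.16478692)·11.2/2177 = 7.699607 × 10^-4.
Sum = 0.0011541473.
SE = √(0.0011541473) = 0.0340.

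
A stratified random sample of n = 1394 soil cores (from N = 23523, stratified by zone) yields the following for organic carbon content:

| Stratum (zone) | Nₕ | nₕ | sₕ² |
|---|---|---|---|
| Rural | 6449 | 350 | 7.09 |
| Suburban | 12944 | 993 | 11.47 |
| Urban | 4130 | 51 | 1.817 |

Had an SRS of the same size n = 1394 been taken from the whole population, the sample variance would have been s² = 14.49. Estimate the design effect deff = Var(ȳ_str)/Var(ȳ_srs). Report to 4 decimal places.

0.5884

Var(ȳ_str) = Σ Wₕ²(1−fₕ)sₕ²/nₕ with Wₕ = Nₕ/23523:
  Rural: (6449/23523)²·(1−350/6449)·7.09/350 = 0.001439938
  Suburban: (12944/23523)²·(1−993/12944)·11.47/993 = 0.0032292488
  Urban: (4130/23523)²·(1−51/4130)·1.817/51 = 0.0010846836
  → Var(ȳ_str) = 0.0057538704.
Var(ȳ_srs) = (1 − 1394/23523)·14.49/1394 = 0.0097785552.
deff = 0.0057538704 / 0.0097785552 = 0.5884.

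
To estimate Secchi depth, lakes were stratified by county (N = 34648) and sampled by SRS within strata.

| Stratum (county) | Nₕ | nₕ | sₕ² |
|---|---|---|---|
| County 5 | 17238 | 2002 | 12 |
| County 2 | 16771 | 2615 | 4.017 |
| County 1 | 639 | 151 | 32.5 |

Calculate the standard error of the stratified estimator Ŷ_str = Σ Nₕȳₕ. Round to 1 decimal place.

Var(Ŷ_str) = Σₕ Nₕ²(1 − fₕ)sₕ²/nₕ.
County 5: 17238²·(1 − 2002/17238)·12/2002 = 1.5742548 × 10^6.
County 2: 16771²·(1 − 2615/16771)·4.017/2615 = 364694.87.
County 1: 639²·(1 − 151/639)·32.5/151 = 67116.159.
Sum = 2.0060658 × 10^6.
SE = √(2.0060658 × 10^6) = 1416.4.

1416.4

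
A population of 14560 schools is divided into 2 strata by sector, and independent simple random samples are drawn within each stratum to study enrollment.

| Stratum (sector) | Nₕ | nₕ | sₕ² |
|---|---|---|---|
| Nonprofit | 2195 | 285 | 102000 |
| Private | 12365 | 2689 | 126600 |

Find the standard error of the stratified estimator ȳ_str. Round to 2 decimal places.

5.80

Var(ȳ_str) = Σₕ Wₕ²(1 − fₕ)sₕ²/nₕ with Wₕ = Nₕ/N, N = 14560.
Nonprofit: Wₕ = 0.15075549; term = 0.15075549²·(1 − 0.12984055)·102000/285 = 7.0778353.
Private: Wₕ = 0.84924451; term = 0.84924451²·(1 − 0.21746866)·126600/2689 = 26.571137.
Sum = 33.648972.
SE = √(33.648972) = 5.80.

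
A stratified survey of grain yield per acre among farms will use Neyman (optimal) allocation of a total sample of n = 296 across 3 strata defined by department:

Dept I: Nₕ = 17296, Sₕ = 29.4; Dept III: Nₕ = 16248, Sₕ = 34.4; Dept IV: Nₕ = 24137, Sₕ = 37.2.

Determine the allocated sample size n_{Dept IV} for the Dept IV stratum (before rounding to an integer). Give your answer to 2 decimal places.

135.23

Neyman allocation: nₕ = n·NₕSₕ / Σⱼ NⱼSⱼ.
Σ NⱼSⱼ = 17296·29.4 + 16248·34.4 + 24137·37.2 = 1.96533 × 10^6.
n_{Dept IV} = 296·24137·37.2 / (1.96533 × 10^6) = 135.23.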